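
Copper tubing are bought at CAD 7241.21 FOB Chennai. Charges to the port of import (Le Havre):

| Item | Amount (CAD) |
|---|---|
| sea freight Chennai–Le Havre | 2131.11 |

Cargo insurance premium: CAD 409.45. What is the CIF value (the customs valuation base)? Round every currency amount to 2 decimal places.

CIF value: CAD 9781.77

CIF = FOB price + freight + insurance
CIF = 7241.21 + 2131.11 + 409.45 = 9781.77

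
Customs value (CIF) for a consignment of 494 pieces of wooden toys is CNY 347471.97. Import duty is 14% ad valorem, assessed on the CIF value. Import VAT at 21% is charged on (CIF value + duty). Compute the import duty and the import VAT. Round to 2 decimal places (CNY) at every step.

Import duty: CNY 48646.08; import VAT: CNY 83184.79

Import duty = 347471.97 × 14% = 48646.08
VAT base = CIF + duty = 347471.97 + 48646.08 = 396118.05
Import VAT = 396118.05 × 21% = 83184.79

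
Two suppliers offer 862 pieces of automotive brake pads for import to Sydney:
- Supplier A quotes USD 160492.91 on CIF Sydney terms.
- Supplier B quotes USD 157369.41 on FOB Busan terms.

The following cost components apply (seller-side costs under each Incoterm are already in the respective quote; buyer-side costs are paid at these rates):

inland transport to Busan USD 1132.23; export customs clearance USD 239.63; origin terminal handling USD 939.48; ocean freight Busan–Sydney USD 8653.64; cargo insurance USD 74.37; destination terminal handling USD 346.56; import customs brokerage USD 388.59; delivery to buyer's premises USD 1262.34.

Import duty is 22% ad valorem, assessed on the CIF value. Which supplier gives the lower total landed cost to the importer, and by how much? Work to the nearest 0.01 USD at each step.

Supplier A is cheaper by USD 6837.50

Supplier A (CIF):
The CIF price already equals the CIF value: 160492.91
Import duty = 160492.91 × 22% = 35308.44
Buyer bears (A): 346.56 + 388.59 + 1262.34 = 1997.49
Landed cost (A) = invoice 160492.91 + 1997.49 + duty 35308.44 = 197798.84
Supplier B (FOB):
CIF value = FOB price + freight + insurance = 157369.41 + 8653.64 + 74.37 = 166097.42
Import duty = 166097.42 × 22% = 36541.43
Buyer bears (B): 8653.64 + 74.37 + 346.56 + 388.59 + 1262.34 = 10725.50
Landed cost (B) = invoice 157369.41 + 10725.50 + duty 36541.43 = 204636.34
Difference = |197798.84 − 204636.34| = 6837.50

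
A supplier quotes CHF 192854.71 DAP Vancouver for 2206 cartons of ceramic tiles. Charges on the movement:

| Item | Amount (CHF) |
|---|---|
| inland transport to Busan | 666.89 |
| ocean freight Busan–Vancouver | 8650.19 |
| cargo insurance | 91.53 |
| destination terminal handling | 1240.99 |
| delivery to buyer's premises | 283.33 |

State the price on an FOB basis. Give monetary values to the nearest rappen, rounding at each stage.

FOB price: CHF 182588.67

Not relevant to the conversion: inland to port — on the seller under both DAP and FOB; already in the DAP price and stays in the FOB price.
From DAP to FOB, the seller no longer bears: freight, insurance, destination terminal, delivery.
FOB price = 192854.71 − 8650.19 − 91.53 − 1240.99 − 283.33 = 182588.67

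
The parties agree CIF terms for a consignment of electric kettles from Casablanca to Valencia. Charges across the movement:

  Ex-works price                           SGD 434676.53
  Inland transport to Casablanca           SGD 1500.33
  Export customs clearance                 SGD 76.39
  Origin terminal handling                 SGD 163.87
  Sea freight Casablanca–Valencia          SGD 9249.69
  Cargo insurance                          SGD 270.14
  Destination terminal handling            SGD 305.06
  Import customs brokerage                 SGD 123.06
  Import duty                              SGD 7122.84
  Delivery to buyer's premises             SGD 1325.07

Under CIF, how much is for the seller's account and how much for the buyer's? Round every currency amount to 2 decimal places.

CIF: the seller pays costs through ocean freight and marine insurance to the destination port.
Seller's account: goods 434676.53 + inland to port 1500.33 + export clearance 76.39 + origin terminal 163.87 + freight 9249.69 + insurance 270.14 = 445936.95
Buyer's account: destination terminal 305.06 + brokerage 123.06 + duty 7122.84 + delivery 1325.07 = 8876.03

Seller: SGD 445936.95; buyer: SGD 8876.03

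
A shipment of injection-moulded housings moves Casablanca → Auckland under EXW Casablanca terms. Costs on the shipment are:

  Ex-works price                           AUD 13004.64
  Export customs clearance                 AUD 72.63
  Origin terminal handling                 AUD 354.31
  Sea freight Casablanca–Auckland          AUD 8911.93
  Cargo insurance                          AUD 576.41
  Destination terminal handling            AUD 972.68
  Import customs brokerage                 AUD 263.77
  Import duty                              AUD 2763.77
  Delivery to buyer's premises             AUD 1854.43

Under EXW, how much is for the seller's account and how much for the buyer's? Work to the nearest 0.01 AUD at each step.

EXW: the seller makes goods available at their premises; the buyer bears all onward costs.
Seller's account: goods 13004.64 = 13004.64
Buyer's account: export clearance 72.63 + origin terminal 354.31 + freight 8911.93 + insurance 576.41 + destination terminal 972.68 + brokerage 263.77 + duty 2763.77 + delivery 1854.43 = 15769.93

Seller: AUD 13004.64; buyer: AUD 15769.93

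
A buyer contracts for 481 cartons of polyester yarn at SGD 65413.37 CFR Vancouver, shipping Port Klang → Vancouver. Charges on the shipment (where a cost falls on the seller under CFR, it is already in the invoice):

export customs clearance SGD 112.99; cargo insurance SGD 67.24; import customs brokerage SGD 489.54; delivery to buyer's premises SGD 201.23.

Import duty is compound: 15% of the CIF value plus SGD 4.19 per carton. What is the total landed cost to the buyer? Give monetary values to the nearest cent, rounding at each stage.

Total landed cost: SGD 78008.86

CFR: the seller pays costs through ocean freight to the destination port, but not insurance.
Already in the invoice (seller's account under CFR): export clearance — exclude.
CIF value = CFR price + insurance = 65413.37 + 67.24 = 65480.61
Ad valorem component: 65480.61 × 15% = 9822.09
Specific component: 481 × 4.19 = 2015.39
Import duty = 9822.09 + 2015.39 = 11837.48
Buyer bears: insurance 67.24 + brokerage 489.54 + delivery 201.23 + duty 11837.48 = 12595.49
Landed cost = invoice 65413.37 + 12595.49 = 78008.86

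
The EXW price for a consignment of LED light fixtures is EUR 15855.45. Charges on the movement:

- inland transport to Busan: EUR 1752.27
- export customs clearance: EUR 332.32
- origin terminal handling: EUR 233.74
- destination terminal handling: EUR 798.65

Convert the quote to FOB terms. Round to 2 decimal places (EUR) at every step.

Not relevant to the conversion: destination terminal — on the buyer under both terms; not part of either seller's price.
From EXW to FOB, the seller additionally bears: inland to port, export clearance, origin terminal.
FOB price = 15855.45 + 1752.27 + 332.32 + 233.74 = 18173.78

FOB price: EUR 18173.78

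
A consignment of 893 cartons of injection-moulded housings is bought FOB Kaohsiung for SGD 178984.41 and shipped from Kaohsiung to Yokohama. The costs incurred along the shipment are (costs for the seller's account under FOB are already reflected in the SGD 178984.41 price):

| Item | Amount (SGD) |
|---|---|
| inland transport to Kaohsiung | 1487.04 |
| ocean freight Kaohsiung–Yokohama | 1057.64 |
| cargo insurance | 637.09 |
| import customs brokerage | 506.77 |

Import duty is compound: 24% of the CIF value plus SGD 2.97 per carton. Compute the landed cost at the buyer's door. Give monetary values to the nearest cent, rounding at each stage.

FOB: the seller bears costs until goods are on board at the origin port; the buyer bears freight, insurance and all costs thereafter.
Already in the invoice (seller's account under FOB): inland to port — exclude.
CIF value = FOB price + freight + insurance = 178984.41 + 1057.64 + 637.09 = 180679.14
Ad valorem component: 180679.14 × 24% = 43362.99
Specific component: 893 × 2.97 = 2652.21
Import duty = 43362.99 + 2652.21 = 46015.20
Buyer bears: freight 1057.64 + insurance 637.09 + brokerage 506.77 + duty 46015.20 = 48216.70
Landed cost = invoice 178984.41 + 48216.70 = 227201.11

Total landed cost: SGD 227201.11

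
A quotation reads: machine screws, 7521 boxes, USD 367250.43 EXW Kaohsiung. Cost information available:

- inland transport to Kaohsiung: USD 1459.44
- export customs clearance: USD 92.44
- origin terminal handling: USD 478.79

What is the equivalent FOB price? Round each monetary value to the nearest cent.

From EXW to FOB, the seller additionally bears: inland to port, export clearance, origin terminal.
FOB price = 367250.43 + 1459.44 + 92.44 + 478.79 = 369281.10

FOB price: USD 369281.10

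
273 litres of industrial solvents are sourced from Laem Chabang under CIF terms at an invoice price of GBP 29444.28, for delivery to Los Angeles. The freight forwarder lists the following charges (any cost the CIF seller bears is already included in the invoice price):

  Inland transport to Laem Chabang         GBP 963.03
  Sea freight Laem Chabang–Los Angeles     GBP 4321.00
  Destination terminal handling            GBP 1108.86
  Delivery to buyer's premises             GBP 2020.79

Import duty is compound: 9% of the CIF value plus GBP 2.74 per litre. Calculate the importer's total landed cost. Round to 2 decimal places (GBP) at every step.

CIF: the seller pays costs through ocean freight and marine insurance to the destination port.
Already in the invoice (seller's account under CIF): inland to port, freight — exclude.
The CIF price already equals the CIF value: 29444.28
Ad valorem component: 29444.28 × 9% = 2649.99
Specific component: 273 × 2.74 = 748.02
Import duty = 2649.99 + 748.02 = 3398.01
Buyer bears: destination terminal 1108.86 + delivery 2020.79 + duty 3398.01 = 6527.66
Landed cost = invoice 29444.28 + 6527.66 = 35971.94

Total landed cost: GBP 35971.94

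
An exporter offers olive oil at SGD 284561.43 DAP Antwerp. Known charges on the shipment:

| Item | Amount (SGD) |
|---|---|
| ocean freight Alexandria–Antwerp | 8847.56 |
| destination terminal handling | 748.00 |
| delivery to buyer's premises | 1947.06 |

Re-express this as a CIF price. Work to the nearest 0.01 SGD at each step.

Not relevant to the conversion: freight — on the seller under both DAP and CIF; already in the DAP price and stays in the CIF price.
From DAP to CIF, the seller no longer bears: destination terminal, delivery.
CIF price = 284561.43 − 748.00 − 1947.06 = 281866.37

CIF price: SGD 281866.37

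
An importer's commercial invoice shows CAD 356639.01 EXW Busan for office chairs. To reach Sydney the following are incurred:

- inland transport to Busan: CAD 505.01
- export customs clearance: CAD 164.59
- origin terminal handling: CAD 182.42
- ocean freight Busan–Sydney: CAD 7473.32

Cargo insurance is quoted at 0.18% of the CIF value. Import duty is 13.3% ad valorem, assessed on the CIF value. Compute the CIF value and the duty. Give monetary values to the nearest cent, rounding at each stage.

CIF value: CAD 365622.47; import duty: CAD 48627.79

Let C be the CIF value. C = EXW price + pre-shipment costs + freight + 0.18% × C
C − 0.18% × C = 356639.01 + 505.01 + 164.59 + 182.42 + 7473.32
0.9982 × C = 364964.35
C = 364964.35 / 0.9982 = 365622.47
Insurance premium = 0.18% × 365622.47 = 658.12
Import duty = 365622.47 × 13.3% = 48627.79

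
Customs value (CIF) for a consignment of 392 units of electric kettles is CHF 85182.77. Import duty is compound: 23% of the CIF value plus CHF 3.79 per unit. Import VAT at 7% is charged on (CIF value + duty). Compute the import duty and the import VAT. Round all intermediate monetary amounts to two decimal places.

Ad valorem component: 85182.77 × 23% = 19592.04
Specific component: 392 × 3.79 = 1485.68
Import duty = 19592.04 + 1485.68 = 21077.72
VAT base = CIF + duty = 85182.77 + 21077.72 = 106260.49
Import VAT = 106260.49 × 7% = 7438.23

Import duty: CHF 21077.72; import VAT: CHF 7438.23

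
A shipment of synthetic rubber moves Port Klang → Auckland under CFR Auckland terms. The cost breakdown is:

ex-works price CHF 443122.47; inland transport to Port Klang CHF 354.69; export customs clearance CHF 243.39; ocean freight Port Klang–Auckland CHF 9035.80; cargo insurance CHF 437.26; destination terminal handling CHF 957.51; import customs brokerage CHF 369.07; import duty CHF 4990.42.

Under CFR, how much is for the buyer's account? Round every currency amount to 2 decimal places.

CFR: the seller pays costs through ocean freight to the destination port, but not insurance.
Seller's account: goods 443122.47 + inland to port 354.69 + export clearance 243.39 + freight 9035.80 = 452756.35
Buyer's account: insurance 437.26 + destination terminal 957.51 + brokerage 369.07 + duty 4990.42 = 6754.26

Buyer's account: CHF 6754.26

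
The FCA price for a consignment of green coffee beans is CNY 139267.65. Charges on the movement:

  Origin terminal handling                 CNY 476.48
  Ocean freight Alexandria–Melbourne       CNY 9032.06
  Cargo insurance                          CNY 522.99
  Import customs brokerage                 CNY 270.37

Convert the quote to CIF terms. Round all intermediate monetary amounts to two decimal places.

CIF price: CNY 149299.18

Not relevant to the conversion: brokerage — on the buyer under both terms; not part of either seller's price.
From FCA to CIF, the seller additionally bears: origin terminal, freight, insurance.
CIF price = 139267.65 + 476.48 + 9032.06 + 522.99 = 149299.18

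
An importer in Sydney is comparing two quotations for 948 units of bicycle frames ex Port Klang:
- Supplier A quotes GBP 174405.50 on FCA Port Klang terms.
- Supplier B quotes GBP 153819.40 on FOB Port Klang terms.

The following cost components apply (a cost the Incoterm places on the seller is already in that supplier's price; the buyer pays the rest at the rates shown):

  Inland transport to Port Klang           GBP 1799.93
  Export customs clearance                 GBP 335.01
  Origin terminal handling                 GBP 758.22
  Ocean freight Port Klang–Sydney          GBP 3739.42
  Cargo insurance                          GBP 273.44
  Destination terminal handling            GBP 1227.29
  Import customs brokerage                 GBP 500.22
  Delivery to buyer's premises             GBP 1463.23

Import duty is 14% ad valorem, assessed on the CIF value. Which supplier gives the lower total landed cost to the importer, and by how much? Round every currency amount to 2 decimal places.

Supplier B is cheaper by GBP 24332.52

Supplier A (FCA):
CIF value = FCA price + origin terminal + freight + insurance = 174405.50 + 758.22 + 3739.42 + 273.44 = 179176.58
Import duty = 179176.58 × 14% = 25084.72
Buyer bears (A): 758.22 + 3739.42 + 273.44 + 1227.29 + 500.22 + 1463.23 = 7961.82
Landed cost (A) = invoice 174405.50 + 7961.82 + duty 25084.72 = 207452.04
Supplier B (FOB):
CIF value = FOB price + freight + insurance = 153819.40 + 3739.42 + 273.44 = 157832.26
Import duty = 157832.26 × 14% = 22096.52
Buyer bears (B): 3739.42 + 273.44 + 1227.29 + 500.22 + 1463.23 = 7203.60
Landed cost (B) = invoice 153819.40 + 7203.60 + duty 22096.52 = 183119.52
Difference = |207452.04 − 183119.52| = 24332.52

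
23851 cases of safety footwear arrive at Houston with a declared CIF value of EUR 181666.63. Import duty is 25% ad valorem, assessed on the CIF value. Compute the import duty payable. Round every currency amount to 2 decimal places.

Import duty = 181666.63 × 25% = 45416.66

Import duty: EUR 45416.66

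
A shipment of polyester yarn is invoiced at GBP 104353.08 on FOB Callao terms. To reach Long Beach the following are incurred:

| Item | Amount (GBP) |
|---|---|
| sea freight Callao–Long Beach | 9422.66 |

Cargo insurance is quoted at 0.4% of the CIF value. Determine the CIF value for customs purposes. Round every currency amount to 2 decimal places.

Let C be the CIF value. C = FOB price + freight + 0.4% × C
C − 0.4% × C = 104353.08 + 9422.66
0.996 × C = 113775.74
C = 113775.74 / 0.996 = 114232.67
Insurance premium = 0.4% × 114232.67 = 456.93

CIF value: GBP 114232.67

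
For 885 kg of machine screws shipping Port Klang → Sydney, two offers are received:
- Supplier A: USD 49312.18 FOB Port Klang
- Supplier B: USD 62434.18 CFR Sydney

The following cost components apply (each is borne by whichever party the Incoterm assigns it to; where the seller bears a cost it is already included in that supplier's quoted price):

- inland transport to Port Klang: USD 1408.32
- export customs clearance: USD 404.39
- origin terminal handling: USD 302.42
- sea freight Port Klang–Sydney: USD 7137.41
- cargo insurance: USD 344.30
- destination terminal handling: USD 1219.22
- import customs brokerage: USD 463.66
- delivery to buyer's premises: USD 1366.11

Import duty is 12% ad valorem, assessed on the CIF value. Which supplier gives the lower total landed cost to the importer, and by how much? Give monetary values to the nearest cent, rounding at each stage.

Supplier A is cheaper by USD 6702.74

Supplier A (FOB):
CIF value = FOB price + freight + insurance = 49312.18 + 7137.41 + 344.30 = 56793.89
Import duty = 56793.89 × 12% = 6815.27
Buyer bears (A): 7137.41 + 344.30 + 1219.22 + 463.66 + 1366.11 = 10530.70
Landed cost (A) = invoice 49312.18 + 10530.70 + duty 6815.27 = 66658.15
Supplier B (CFR):
CIF value = CFR price + insurance = 62434.18 + 344.30 = 62778.48
Import duty = 62778.48 × 12% = 7533.42
Buyer bears (B): 344.30 + 1219.22 + 463.66 + 1366.11 = 3393.29
Landed cost (B) = invoice 62434.18 + 3393.29 + duty 7533.42 = 73360.89
Difference = |66658.15 − 73360.89| = 6702.74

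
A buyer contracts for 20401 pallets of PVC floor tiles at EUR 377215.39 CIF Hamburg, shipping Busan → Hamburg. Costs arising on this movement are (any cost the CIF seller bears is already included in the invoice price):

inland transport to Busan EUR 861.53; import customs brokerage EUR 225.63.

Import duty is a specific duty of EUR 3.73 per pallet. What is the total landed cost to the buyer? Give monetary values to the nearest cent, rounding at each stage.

Total landed cost: EUR 453536.75

CIF: the seller pays costs through ocean freight and marine insurance to the destination port.
Already in the invoice (seller's account under CIF): inland to port — exclude.
The CIF price already equals the CIF value: 377215.39
Import duty = 20401 × 3.73 = 76095.73
Buyer bears: brokerage 225.63 + duty 76095.73 = 76321.36
Landed cost = invoice 377215.39 + 76321.36 = 453536.75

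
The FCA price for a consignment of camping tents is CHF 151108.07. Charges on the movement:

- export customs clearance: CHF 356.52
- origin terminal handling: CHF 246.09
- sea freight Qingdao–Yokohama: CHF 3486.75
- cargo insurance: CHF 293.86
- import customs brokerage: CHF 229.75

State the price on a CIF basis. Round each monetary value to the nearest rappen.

Not relevant to the conversion: export clearance — on the seller under both FCA and CIF; already in the FCA price and stays in the CIF price. brokerage — on the buyer under both terms; not part of either seller's price.
From FCA to CIF, the seller additionally bears: origin terminal, freight, insurance.
CIF price = 151108.07 + 246.09 + 3486.75 + 293.86 = 155134.77

CIF price: CHF 155134.77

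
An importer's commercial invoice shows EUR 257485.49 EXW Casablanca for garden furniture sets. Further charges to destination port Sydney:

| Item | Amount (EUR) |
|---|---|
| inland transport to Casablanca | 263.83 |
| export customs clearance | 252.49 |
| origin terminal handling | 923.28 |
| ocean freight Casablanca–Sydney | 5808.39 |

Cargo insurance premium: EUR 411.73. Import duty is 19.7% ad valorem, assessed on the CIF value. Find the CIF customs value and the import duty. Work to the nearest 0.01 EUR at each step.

CIF = EXW price + pre-shipment costs + freight + insurance
CIF = 257485.49 + 263.83 + 252.49 + 923.28 + 5808.39 + 411.73 = 265145.21
Import duty = 265145.21 × 19.7% = 52233.61

CIF value: EUR 265145.21; import duty: EUR 52233.61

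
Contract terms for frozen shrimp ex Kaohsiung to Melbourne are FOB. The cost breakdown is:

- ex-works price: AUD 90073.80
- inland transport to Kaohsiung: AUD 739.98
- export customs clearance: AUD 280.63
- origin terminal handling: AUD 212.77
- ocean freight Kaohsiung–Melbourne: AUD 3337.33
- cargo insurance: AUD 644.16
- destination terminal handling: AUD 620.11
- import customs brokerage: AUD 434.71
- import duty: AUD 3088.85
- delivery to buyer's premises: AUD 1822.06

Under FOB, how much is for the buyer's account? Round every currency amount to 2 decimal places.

Buyer's account: AUD 9947.22

FOB: the seller bears costs until goods are on board at the origin port; the buyer bears freight, insurance and all costs thereafter.
Seller's account: goods 90073.80 + inland to port 739.98 + export clearance 280.63 + origin terminal 212.77 = 91307.18
Buyer's account: freight 3337.33 + insurance 644.16 + destination terminal 620.11 + brokerage 434.71 + duty 3088.85 + delivery 1822.06 = 9947.22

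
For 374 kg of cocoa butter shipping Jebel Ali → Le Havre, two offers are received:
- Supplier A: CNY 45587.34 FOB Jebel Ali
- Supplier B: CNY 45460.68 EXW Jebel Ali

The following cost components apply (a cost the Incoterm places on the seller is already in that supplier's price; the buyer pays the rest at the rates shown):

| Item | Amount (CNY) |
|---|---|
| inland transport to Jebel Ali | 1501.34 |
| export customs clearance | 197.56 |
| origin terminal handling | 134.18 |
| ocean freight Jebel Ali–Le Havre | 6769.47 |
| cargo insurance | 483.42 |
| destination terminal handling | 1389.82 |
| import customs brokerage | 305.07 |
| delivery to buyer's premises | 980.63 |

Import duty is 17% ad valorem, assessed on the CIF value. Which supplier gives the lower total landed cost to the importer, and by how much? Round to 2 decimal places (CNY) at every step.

Supplier A is cheaper by CNY 1996.51

Supplier A (FOB):
CIF value = FOB price + freight + insurance = 45587.34 + 6769.47 + 483.42 = 52840.23
Import duty = 52840.23 × 17% = 8982.84
Buyer bears (A): 6769.47 + 483.42 + 1389.82 + 305.07 + 980.63 = 9928.41
Landed cost (A) = invoice 45587.34 + 9928.41 + duty 8982.84 = 64498.59
Supplier B (EXW):
CIF value = EXW price + inland to port + export clearance + origin terminal + freight + insurance = 45460.68 + 1501.34 + 197.56 + 134.18 + 6769.47 + 483.42 = 54546.65
Import duty = 54546.65 × 17% = 9272.93
Buyer bears (B): 1501.34 + 197.56 + 134.18 + 6769.47 + 483.42 + 1389.82 + 305.07 + 980.63 = 11761.49
Landed cost (B) = invoice 45460.68 + 11761.49 + duty 9272.93 = 66495.10
Difference = |64498.59 − 66495.10| = 1996.51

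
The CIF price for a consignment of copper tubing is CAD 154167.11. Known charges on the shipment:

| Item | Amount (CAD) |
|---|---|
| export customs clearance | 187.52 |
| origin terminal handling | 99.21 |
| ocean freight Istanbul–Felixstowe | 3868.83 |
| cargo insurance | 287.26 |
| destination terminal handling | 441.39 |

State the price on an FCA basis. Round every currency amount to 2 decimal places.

Not relevant to the conversion: export clearance — on the seller under both CIF and FCA; already in the CIF price and stays in the FCA price. destination terminal — on the buyer under both terms; not part of either seller's price.
From CIF to FCA, the seller no longer bears: origin terminal, freight, insurance.
FCA price = 154167.11 − 99.21 − 3868.83 − 287.26 = 149911.81

FCA price: CAD 149911.81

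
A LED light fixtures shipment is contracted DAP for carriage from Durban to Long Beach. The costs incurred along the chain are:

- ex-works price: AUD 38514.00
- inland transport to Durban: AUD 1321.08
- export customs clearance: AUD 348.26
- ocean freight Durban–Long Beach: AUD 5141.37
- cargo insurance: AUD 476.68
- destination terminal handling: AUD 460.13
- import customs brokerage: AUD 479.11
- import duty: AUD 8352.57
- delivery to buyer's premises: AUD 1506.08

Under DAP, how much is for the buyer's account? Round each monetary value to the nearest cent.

DAP: the seller bears all costs to the named destination except import duty and clearance.
Seller's account: goods 38514.00 + inland to port 1321.08 + export clearance 348.26 + freight 5141.37 + insurance 476.68 + destination terminal 460.13 + delivery 1506.08 = 47767.60
Buyer's account: brokerage 479.11 + duty 8352.57 = 8831.68

Buyer's account: AUD 8831.68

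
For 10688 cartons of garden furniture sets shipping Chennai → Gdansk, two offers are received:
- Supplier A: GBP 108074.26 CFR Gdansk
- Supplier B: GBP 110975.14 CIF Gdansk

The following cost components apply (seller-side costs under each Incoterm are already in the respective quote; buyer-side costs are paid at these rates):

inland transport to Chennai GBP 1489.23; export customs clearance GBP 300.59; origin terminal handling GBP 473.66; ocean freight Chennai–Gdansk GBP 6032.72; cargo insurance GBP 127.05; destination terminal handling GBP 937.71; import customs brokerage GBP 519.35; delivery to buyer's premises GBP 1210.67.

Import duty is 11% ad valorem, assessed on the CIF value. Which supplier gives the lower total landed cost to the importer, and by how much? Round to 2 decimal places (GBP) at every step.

Supplier A is cheaper by GBP 3078.96

Supplier A (CFR):
CIF value = CFR price + insurance = 108074.26 + 127.05 = 108201.31
Import duty = 108201.31 × 11% = 11902.14
Buyer bears (A): 127.05 + 937.71 + 519.35 + 1210.67 = 2794.78
Landed cost (A) = invoice 108074.26 + 2794.78 + duty 11902.14 = 122771.18
Supplier B (CIF):
The CIF price already equals the CIF value: 110975.14
Import duty = 110975.14 × 11% = 12207.27
Buyer bears (B): 937.71 + 519.35 + 1210.67 = 2667.73
Landed cost (B) = invoice 110975.14 + 2667.73 + duty 12207.27 = 125850.14
Difference = |122771.18 − 125850.14| = 3078.96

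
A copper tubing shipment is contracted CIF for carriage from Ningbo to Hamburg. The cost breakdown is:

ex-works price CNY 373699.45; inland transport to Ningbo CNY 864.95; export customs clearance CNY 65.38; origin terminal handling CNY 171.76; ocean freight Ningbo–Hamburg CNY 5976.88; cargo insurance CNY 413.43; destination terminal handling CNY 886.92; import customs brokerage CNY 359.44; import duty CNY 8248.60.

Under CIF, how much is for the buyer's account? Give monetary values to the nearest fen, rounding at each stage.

Buyer's account: CNY 9494.96

CIF: the seller pays costs through ocean freight and marine insurance to the destination port.
Seller's account: goods 373699.45 + inland to port 864.95 + export clearance 65.38 + origin terminal 171.76 + freight 5976.88 + insurance 413.43 = 381191.85
Buyer's account: destination terminal 886.92 + brokerage 359.44 + duty 8248.60 = 9494.96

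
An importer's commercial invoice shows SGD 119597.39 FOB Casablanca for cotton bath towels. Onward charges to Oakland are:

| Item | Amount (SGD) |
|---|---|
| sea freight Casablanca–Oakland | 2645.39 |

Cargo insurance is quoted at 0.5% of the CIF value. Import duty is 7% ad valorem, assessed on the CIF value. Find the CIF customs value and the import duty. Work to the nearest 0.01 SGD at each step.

Let C be the CIF value. C = FOB price + freight + 0.5% × C
C − 0.5% × C = 119597.39 + 2645.39
0.995 × C = 122242.78
C = 122242.78 / 0.995 = 122857.07
Insurance premium = 0.5% × 122857.07 = 614.29
Import duty = 122857.07 × 7% = 8599.99

CIF value: SGD 122857.07; import duty: SGD 8599.99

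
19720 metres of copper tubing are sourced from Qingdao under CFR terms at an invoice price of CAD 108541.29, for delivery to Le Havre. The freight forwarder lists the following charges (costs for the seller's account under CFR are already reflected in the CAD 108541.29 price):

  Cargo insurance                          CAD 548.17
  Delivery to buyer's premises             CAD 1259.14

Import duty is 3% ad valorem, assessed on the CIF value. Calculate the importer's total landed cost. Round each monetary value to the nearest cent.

CFR: the seller pays costs through ocean freight to the destination port, but not insurance.
CIF value = CFR price + insurance = 108541.29 + 548.17 = 109089.46
Import duty = 109089.46 × 3% = 3272.68
Buyer bears: insurance 548.17 + delivery 1259.14 + duty 3272.68 = 5079.99
Landed cost = invoice 108541.29 + 5079.99 = 113621.28

Total landed cost: CAD 113621.28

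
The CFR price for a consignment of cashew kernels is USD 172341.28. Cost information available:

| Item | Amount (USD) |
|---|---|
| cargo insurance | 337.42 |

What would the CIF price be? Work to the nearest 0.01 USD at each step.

CIF price: USD 172678.70

From CFR to CIF, the seller additionally bears: insurance.
CIF price = 172341.28 + 337.42 = 172678.70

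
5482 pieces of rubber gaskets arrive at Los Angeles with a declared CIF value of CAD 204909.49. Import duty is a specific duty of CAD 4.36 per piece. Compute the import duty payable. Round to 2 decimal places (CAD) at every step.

Import duty: CAD 23901.52

Import duty = 5482 × 4.36 = 23901.52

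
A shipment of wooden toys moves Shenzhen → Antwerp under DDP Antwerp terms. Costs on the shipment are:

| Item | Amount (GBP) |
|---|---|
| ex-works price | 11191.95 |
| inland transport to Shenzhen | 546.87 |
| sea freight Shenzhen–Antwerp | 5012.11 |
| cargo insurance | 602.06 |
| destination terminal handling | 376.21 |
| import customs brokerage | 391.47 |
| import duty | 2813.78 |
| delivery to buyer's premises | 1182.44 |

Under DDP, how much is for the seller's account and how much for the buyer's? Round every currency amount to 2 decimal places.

DDP: the seller bears all costs including import duty.
Seller's account: goods 11191.95 + inland to port 546.87 + freight 5012.11 + insurance 602.06 + destination terminal 376.21 + brokerage 391.47 + duty 2813.78 + delivery 1182.44 = 22116.89
Buyer's account: 0.00

Seller: GBP 22116.89; buyer: GBP 0.00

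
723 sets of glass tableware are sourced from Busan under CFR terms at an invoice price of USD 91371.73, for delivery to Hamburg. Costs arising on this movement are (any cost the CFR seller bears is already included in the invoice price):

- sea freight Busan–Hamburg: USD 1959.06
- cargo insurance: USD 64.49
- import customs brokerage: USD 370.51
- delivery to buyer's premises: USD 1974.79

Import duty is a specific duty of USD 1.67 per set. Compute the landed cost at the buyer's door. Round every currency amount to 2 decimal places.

Total landed cost: USD 94988.93

CFR: the seller pays costs through ocean freight to the destination port, but not insurance.
Already in the invoice (seller's account under CFR): freight — exclude.
CIF value = CFR price + insurance = 91371.73 + 64.49 = 91436.22
Import duty = 723 × 1.67 = 1207.41
Buyer bears: insurance 64.49 + brokerage 370.51 + delivery 1974.79 + duty 1207.41 = 3617.20
Landed cost = invoice 91371.73 + 3617.20 = 94988.93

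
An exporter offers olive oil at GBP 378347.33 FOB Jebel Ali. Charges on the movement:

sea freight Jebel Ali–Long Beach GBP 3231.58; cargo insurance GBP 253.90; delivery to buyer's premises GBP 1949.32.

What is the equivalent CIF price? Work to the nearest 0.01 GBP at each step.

Not relevant to the conversion: delivery — on the buyer under both terms; not part of either seller's price.
From FOB to CIF, the seller additionally bears: freight, insurance.
CIF price = 378347.33 + 3231.58 + 253.90 = 381832.81

CIF price: GBP 381832.81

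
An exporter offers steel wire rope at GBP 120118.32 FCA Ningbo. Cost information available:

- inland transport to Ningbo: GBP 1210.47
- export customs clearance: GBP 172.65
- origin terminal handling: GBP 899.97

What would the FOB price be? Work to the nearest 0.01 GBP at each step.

FOB price: GBP 121018.29

Not relevant to the conversion: export clearance, inland to port — on the seller under both FCA and FOB; already in the FCA price and stays in the FOB price.
From FCA to FOB, the seller additionally bears: origin terminal.
FOB price = 120118.32 + 899.97 = 121018.29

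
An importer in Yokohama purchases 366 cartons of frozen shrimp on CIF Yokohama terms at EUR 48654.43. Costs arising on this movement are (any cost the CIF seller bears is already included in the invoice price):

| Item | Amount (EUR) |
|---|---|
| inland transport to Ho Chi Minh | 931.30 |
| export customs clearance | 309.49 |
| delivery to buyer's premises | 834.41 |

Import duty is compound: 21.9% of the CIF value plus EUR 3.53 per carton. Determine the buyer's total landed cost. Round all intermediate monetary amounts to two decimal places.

CIF: the seller pays costs through ocean freight and marine insurance to the destination port.
Already in the invoice (seller's account under CIF): inland to port, export clearance — exclude.
The CIF price already equals the CIF value: 48654.43
Ad valorem component: 48654.43 × 21.9% = 10655.32
Specific component: 366 × 3.53 = 1291.98
Import duty = 10655.32 + 1291.98 = 11947.30
Buyer bears: delivery 834.41 + duty 11947.30 = 12781.71
Landed cost = invoice 48654.43 + 12781.71 = 61436.14

Total landed cost: EUR 61436.14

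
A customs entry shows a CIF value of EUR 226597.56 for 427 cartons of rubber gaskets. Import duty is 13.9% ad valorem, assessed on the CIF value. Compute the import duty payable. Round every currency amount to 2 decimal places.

Import duty = 226597.56 × 13.9% = 31497.06

Import duty: EUR 31497.06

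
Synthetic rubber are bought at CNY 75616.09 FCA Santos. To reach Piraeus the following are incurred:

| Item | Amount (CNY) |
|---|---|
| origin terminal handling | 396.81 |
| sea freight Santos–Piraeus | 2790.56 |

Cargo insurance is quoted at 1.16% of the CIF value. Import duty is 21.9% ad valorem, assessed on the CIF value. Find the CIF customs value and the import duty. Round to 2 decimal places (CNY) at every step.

Let C be the CIF value. C = FCA price + pre-shipment costs + freight + 1.16% × C
C − 1.16% × C = 75616.09 + 396.81 + 2790.56
0.9884 × C = 78803.46
C = 78803.46 / 0.9884 = 79728.31
Insurance premium = 1.16% × 79728.31 = 924.85
Import duty = 79728.31 × 21.9% = 17460.50

CIF value: CNY 79728.31; import duty: CNY 17460.50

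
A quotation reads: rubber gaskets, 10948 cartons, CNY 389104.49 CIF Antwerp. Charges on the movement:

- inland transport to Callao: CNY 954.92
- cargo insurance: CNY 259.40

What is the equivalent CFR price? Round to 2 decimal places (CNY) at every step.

CFR price: CNY 388845.09

Not relevant to the conversion: inland to port — on the seller under both CIF and CFR; already in the CIF price and stays in the CFR price.
From CIF to CFR, the seller no longer bears: insurance.
CFR price = 389104.49 − 259.40 = 388845.09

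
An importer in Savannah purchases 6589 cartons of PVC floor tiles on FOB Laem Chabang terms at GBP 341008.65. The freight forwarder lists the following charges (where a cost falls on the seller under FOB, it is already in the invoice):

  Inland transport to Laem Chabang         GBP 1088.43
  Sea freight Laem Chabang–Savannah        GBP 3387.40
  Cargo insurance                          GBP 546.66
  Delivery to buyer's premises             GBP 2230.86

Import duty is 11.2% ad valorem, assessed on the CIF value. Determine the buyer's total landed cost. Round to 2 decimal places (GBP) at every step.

FOB: the seller bears costs until goods are on board at the origin port; the buyer bears freight, insurance and all costs thereafter.
Already in the invoice (seller's account under FOB): inland to port — exclude.
CIF value = FOB price + freight + insurance = 341008.65 + 3387.40 + 546.66 = 344942.71
Import duty = 344942.71 × 11.2% = 38633.58
Buyer bears: freight 3387.40 + insurance 546.66 + delivery 2230.86 + duty 38633.58 = 44798.50
Landed cost = invoice 341008.65 + 44798.50 = 385807.15

Total landed cost: GBP 385807.15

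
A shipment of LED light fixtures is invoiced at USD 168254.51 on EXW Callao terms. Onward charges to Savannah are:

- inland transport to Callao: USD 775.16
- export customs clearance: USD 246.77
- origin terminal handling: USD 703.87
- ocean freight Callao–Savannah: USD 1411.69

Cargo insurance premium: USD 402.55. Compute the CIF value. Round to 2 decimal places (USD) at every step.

CIF value: USD 171794.55

CIF = EXW price + pre-shipment costs + freight + insurance
CIF = 168254.51 + 775.16 + 246.77 + 703.87 + 1411.69 + 402.55 = 171794.55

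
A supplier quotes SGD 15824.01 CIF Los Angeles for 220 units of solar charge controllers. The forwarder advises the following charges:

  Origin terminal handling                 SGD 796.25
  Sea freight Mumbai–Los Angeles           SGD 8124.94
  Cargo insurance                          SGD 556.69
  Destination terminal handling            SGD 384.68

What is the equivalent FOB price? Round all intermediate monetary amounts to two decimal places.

Not relevant to the conversion: origin terminal — on the seller under both CIF and FOB; already in the CIF price and stays in the FOB price. destination terminal — on the buyer under both terms; not part of either seller's price.
From CIF to FOB, the seller no longer bears: freight, insurance.
FOB price = 15824.01 − 8124.94 − 556.69 = 7142.38

FOB price: SGD 7142.38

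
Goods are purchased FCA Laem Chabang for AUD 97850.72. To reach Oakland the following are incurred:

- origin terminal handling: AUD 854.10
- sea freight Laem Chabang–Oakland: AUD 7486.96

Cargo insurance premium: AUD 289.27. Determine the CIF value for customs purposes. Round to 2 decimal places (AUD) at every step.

CIF value: AUD 106481.05

CIF = FCA price + pre-shipment costs + freight + insurance
CIF = 97850.72 + 854.10 + 7486.96 + 289.27 = 106481.05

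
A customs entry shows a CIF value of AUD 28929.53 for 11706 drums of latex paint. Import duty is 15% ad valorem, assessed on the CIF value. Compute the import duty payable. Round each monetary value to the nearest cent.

Import duty: AUD 4339.43

Import duty = 28929.53 × 15% = 4339.43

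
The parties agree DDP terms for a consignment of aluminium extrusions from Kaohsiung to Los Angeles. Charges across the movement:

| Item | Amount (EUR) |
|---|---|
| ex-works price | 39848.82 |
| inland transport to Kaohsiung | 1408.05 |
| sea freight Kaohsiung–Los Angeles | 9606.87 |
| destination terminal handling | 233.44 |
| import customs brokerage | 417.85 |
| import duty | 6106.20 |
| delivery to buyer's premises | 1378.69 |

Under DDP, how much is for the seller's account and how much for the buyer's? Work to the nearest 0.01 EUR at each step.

Seller: EUR 58999.92; buyer: EUR 0.00

DDP: the seller bears all costs including import duty.
Seller's account: goods 39848.82 + inland to port 1408.05 + freight 9606.87 + destination terminal 233.44 + brokerage 417.85 + duty 6106.20 + delivery 1378.69 = 58999.92
Buyer's account: 0.00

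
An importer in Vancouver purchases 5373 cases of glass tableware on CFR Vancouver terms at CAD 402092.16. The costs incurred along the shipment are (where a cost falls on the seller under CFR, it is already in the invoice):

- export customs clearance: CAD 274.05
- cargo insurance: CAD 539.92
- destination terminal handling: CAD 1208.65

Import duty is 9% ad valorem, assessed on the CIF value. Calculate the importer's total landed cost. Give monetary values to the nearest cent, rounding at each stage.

CFR: the seller pays costs through ocean freight to the destination port, but not insurance.
Already in the invoice (seller's account under CFR): export clearance — exclude.
CIF value = CFR price + insurance = 402092.16 + 539.92 = 402632.08
Import duty = 402632.08 × 9% = 36236.89
Buyer bears: insurance 539.92 + destination terminal 1208.65 + duty 36236.89 = 37985.46
Landed cost = invoice 402092.16 + 37985.46 = 440077.62

Total landed cost: CAD 440077.62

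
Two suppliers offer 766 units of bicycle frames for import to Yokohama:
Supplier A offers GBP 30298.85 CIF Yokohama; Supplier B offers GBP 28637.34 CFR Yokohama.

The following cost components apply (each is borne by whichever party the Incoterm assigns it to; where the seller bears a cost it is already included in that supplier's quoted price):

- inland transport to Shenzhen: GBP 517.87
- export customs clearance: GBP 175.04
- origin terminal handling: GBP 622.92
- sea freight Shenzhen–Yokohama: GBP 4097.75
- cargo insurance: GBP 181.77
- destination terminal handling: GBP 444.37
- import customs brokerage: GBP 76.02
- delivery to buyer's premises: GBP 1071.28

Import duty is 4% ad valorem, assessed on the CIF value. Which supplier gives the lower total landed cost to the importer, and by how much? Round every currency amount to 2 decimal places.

Supplier A (CIF):
The CIF price already equals the CIF value: 30298.85
Import duty = 30298.85 × 4% = 1211.95
Buyer bears (A): 444.37 + 76.02 + 1071.28 = 1591.67
Landed cost (A) = invoice 30298.85 + 1591.67 + duty 1211.95 = 33102.47
Supplier B (CFR):
CIF value = CFR price + insurance = 28637.34 + 181.77 = 28819.11
Import duty = 28819.11 × 4% = 1152.76
Buyer bears (B): 181.77 + 444.37 + 76.02 + 1071.28 = 1773.44
Landed cost (B) = invoice 28637.34 + 1773.44 + duty 1152.76 = 31563.54
Difference = |33102.47 − 31563.54| = 1538.93

Supplier B is cheaper by GBP 1538.93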